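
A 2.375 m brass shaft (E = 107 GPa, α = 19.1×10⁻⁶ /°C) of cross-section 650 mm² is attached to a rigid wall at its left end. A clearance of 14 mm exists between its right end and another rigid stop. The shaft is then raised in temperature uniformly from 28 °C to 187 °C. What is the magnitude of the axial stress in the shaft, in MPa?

σ ≈ 0 MPa

Free thermal elongation = αΔT L = 19.1×10⁻⁶ × 159 × 2375 = 7.213 mm.
This is smaller than the 14 mm clearance, so the shaft expands freely without reaching the stop — the stress is zero.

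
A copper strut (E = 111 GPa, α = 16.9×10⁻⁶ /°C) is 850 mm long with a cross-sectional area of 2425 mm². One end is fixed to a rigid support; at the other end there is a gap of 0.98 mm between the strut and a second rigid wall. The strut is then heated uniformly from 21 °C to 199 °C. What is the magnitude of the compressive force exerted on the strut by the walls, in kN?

P ≈ 499 kN

If the wall were absent the strut would grow by αΔT L = 16.9×10⁻⁶ × 178 × 850 = 2.557 mm.
After closing the 0.98 mm clearance, 2.557 − 0.98 = 1.577 mm of expansion remains to be suppressed by the wall.
Compatibility: PL/(AE) = 1.577 mm, so σ = P/A = E × (1.577/850) = 205.9 MPa.
P = σA = 205.9 × 2425 = 499.4 kN.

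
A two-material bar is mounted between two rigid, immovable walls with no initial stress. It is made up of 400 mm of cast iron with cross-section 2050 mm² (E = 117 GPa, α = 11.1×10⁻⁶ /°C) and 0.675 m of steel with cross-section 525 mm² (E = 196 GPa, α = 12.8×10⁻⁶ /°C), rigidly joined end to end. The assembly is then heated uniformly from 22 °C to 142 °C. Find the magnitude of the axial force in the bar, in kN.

If the supports were absent, the total length change would be Σ αᵢΔT Lᵢ = 11.1×10⁻⁶×120×400 + 12.8×10⁻⁶×120×675 = 1.57 mm.
Since the ends are fixed, an axial force P builds up, equal in every segment, with P · Σ Lᵢ/(AᵢEᵢ) = δ_free.
Σ Lᵢ/(AᵢEᵢ) = 400/(2050×117×10³) + 675/(525×196×10³) = 8.227×10⁻⁶ mm/N.
P = 1.57 / 8.227×10⁻⁶ = 190800 N = 190.8 kN, compressive.

P ≈ 191 kN (compressive)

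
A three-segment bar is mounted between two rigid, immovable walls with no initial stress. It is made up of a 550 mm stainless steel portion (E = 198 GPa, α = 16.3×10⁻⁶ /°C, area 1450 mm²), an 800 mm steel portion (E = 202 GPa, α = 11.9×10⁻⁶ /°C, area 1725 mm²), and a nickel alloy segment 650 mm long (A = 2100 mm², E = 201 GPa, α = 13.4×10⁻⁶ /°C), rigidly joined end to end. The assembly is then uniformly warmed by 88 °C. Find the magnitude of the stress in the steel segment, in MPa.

σ ≈ 241 MPa (compressive)

With the walls removed the bar would change length by δ_free = Σ αᵢΔT Lᵢ = 16.3×10⁻⁶×88×550 + 11.9×10⁻⁶×88×800 + 13.4×10⁻⁶×88×650 = 2.393 mm.
The rigid supports impose zero overall length change; the single axial force P common to all segments must satisfy P Σ Lᵢ/(AᵢEᵢ) = δ_free.
Σ Lᵢ/(AᵢEᵢ) = 550/(1450×198×10³) + 800/(1725×202×10³) + 650/(2100×201×10³) = 5.752×10⁻⁶ mm/N.
So P = 2.393 / 5.752×10⁻⁶ = 416.1 kN, compressive.
σ_{steel} = P / A = 416100 / 1725 = 241.2 MPa.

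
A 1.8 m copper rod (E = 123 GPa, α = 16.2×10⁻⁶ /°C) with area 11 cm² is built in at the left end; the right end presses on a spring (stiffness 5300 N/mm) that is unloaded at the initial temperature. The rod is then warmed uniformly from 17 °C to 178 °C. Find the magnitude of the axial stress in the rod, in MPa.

σ ≈ 21.1 MPa (compressive)

If the spring were absent the rod would lengthen by αΔT L = 16.2×10⁻⁶ × 161 × 1800 = 4.695 mm.
Let P be the compressive force at the spring. The rod shortens elastically by PL/(AE) and the spring compresses by P/k; together these equal δ_free.
P [ L/(AE) + 1/k ] = δ_free → P [ 1800/(1100×123×10³) + 1/(5300) ] = 4.695.
P = 4.695 / 0.000202 = 23240 N.
σ = P/A = 23240/1100 = 21.13 MPa.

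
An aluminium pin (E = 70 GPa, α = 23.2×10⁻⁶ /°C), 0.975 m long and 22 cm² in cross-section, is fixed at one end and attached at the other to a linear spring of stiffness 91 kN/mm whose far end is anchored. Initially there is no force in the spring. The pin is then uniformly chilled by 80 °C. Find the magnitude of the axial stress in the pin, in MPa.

If the spring were absent the pin would shorten by αΔT L = 23.2×10⁻⁶ × 80 × 975 = 1.81 mm.
Let P be the tensile force in the spring. The pin extends elastically by PL/(AE) and the spring stretches by P/k; together these equal δ_free.
So P = δ_free / [L/(AE) + 1/k] = 1.81 / [ 975/(2200×70×10³) + 1/(91×10³) ].
P = 1.81 / 1.732×10⁻⁵ = 104500 N.
σ = P/A = 104500/2200 = 47.49 MPa.

σ ≈ 47.5 MPa (tensile)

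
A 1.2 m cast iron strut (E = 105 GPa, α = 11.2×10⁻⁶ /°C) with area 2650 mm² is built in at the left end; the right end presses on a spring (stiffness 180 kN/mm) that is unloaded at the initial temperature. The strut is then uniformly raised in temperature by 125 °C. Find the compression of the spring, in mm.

δ ≈ 0.946 mm

If the spring were absent the strut would lengthen by αΔT L = 11.2×10⁻⁶ × 125 × 1200 = 1.68 mm.
With a force P in the spring, the elastic change of the strut is PL/(AE) and that of the spring is P/k; compatibility requires their sum to equal δ_free.
So P = δ_free / [L/(AE) + 1/k] = 1.68 / [ 1200/(2650×105×10³) + 1/(180×10³) ].
P = 1.68 / 9.868×10⁻⁶ = 170200 N.
Spring compression = P/k = 170200/(180×10³) = 0.9458 mm.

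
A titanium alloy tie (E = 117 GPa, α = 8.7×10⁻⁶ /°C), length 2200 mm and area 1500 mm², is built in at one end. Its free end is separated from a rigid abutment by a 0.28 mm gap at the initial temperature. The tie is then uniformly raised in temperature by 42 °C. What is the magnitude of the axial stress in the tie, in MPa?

Free thermal elongation = αΔT L = 8.7×10⁻⁶ × 42 × 2200 = 0.8039 mm.
After closing the 0.28 mm clearance, 0.8039 − 0.28 = 0.5239 mm of expansion remains to be suppressed by the wall.
Compatibility: PL/(AE) = 0.5239 mm, so σ = P/A = E × (0.5239/2200) = 27.86 MPa.

σ ≈ 27.9 MPa (compressive)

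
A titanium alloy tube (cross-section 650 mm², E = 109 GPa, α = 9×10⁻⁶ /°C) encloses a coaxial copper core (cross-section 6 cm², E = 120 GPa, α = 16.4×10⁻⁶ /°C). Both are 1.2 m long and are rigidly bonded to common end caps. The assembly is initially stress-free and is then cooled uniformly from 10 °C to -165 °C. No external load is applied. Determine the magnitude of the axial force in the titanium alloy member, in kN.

The copper has the larger α, so on cooling it would change length more than the titanium alloy if both were free. The rigid plates force a common final length, so the copper is put into tension and the titanium alloy into compression, with equal and opposite forces P (no external load).
Setting the final lengths equal and cancelling L: (α₁ − α₂)ΔT = P/(A₁E₁) + P/(A₂E₂).
|α₁ − α₂|·ΔT = 7.4×10⁻⁶ × 175 = 0.001295.
1/(A₁E₁) + 1/(A₂E₂) = 1/(650×109×10³) + 1/(600×120×10³) = 2.8×10⁻⁸ N⁻¹.
So P = 0.001295 / 2.8×10⁻⁸ = 46.24 kN.

P ≈ 46.2 kN (compressive in the titanium alloy)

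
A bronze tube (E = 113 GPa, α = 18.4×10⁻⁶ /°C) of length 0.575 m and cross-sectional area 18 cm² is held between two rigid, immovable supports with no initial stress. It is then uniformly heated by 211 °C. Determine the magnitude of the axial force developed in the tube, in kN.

With zero net strain, σ = E·αΔT = 113 GPa × 18.4×10⁻⁶ × 211 = 438.7 MPa.
Axial force P = σA = 438.7 × 1800 = 789700 N = 789.7 kN, compressive.

P ≈ 790 kN (compressive)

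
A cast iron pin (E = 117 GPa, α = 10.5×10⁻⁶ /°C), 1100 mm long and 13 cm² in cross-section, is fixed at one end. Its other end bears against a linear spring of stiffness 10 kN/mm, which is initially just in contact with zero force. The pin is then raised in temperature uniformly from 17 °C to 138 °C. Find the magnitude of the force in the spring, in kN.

P ≈ 13 kN

The unrestrained thermal change is αΔT L = 10.5×10⁻⁶ × 121 × 1100 = 1.398 mm.
Let P be the compressive force at the spring. The pin shortens elastically by PL/(AE) and the spring compresses by P/k; together these equal δ_free.
P [ L/(AE) + 1/k ] = δ_free → P [ 1100/(1300×117×10³) + 1/(10×10³) ] = 1.398.
P = 1.398 / 0.0001072 = 13030 N.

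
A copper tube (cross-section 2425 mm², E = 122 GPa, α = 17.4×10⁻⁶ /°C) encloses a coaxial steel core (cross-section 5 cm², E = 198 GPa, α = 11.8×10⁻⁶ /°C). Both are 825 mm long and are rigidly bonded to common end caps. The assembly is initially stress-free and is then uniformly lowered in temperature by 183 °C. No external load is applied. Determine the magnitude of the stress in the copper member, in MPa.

σ ≈ 31.3 MPa (tensile)

Equilibrium of a rigid end plate with no external load gives equal and opposite internal forces ±P in the two members. Since α_{copper} > α_{steel}, cooling drives the copper into tension and the steel into compression.
Compatibility of the two members (thermal + elastic change equal): (α₁ − α₂)ΔT = P·[1/(A₁E₁) + 1/(A₂E₂)].
|α₁ − α₂|·ΔT = 5.6×10⁻⁶ × 183 = 0.001025.
1/(A₁E₁) + 1/(A₂E₂) = 1/(2425×122×10³) + 1/(500×198×10³) = 1.348×10⁻⁸ N⁻¹.
So P = 0.001025 / 1.348×10⁻⁸ = 76.02 kN.
σ_{copper} = P/A₁ = 76020/2425 = 31.35 MPa, tensile.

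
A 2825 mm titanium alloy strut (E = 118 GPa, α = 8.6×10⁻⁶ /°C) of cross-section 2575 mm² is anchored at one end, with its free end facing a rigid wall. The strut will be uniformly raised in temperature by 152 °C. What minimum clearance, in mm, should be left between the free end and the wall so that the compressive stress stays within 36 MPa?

With no wall the strut would lengthen by αΔT L = 8.6×10⁻⁶ × 152 × 2825 = 3.693 mm.
A stress of 36 MPa corresponds to the wall pushing the strut back by σL/E = 36×2825/(118×10³) = 0.8619 mm.
The gap must absorb the remainder: g_min = 3.693 − 0.8619 = 2.831 mm.

g ≈ 2.83 mm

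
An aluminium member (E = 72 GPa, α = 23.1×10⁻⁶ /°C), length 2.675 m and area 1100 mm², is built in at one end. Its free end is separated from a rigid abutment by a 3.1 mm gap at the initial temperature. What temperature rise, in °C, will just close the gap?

Contact occurs when the free expansion equals the gap: αΔT L = 3.1 mm.
So ΔT = g/(αL) = 3.1/(23.1×10⁻⁶ × 2675) = 50.17 °C.

ΔT ≈ 50.2 °C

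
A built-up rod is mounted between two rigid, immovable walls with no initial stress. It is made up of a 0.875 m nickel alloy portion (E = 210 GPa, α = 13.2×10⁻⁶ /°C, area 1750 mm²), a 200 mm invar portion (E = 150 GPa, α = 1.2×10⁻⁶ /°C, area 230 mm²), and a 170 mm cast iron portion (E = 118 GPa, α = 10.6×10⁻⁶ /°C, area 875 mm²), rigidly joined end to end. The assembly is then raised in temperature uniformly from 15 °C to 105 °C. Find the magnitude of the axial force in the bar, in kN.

Free thermal expansion of the whole bar: Σ αᵢΔT Lᵢ = 13.2×10⁻⁶×90×875 + 1.2×10⁻⁶×90×200 + 10.6×10⁻⁶×90×170 = 1.223 mm.
The rigid supports impose zero overall length change; the single axial force P common to all segments must satisfy P Σ Lᵢ/(AᵢEᵢ) = δ_free.
The series flexibility is Σ Lᵢ/(AᵢEᵢ) = 875/(1750×210×10³) + 200/(230×150×10³) + 170/(875×118×10³) = 9.825×10⁻⁶ mm/N.
Hence P = δ_free / Σ(L/AE) = 1.223/9.825×10⁻⁶ = 124.5 kN (compressive).

P ≈ 125 kN (compressive)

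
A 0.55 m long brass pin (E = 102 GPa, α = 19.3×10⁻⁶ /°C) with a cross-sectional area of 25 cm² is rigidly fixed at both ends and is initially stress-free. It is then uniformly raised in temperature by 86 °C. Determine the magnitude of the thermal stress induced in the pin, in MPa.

σ ≈ 169 MPa (compressive)

With length fixed, the mechanical strain must cancel the thermal strain αΔT = 19.3×10⁻⁶ × 86 = 1659.8×10⁻⁶.
The stress required to suppress this strain is σ = Eε = 102×10³ × 1659.8×10⁻⁶ = 169.3 MPa, compressive since the pin is trying to expand.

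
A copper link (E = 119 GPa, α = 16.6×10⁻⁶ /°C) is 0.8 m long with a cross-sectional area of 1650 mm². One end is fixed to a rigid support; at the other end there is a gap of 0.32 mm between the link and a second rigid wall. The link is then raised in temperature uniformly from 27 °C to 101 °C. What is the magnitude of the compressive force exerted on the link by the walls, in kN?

Free thermal elongation = αΔT L = 16.6×10⁻⁶ × 74 × 800 = 0.9827 mm.
After closing the 0.32 mm clearance, 0.9827 − 0.32 = 0.6627 mm of expansion remains to be suppressed by the wall.
Compatibility: PL/(AE) = 0.6627 mm, so σ = P/A = E × (0.6627/800) = 98.58 MPa.
Force on the wall = σA = 98.58 × 1650 mm² = 162.7 kN.

P ≈ 163 kN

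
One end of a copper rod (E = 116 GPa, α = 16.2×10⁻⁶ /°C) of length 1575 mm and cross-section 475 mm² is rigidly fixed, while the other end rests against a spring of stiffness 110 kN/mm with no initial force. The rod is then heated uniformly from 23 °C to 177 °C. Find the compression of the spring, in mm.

δ ≈ 0.948 mm

Free thermal expansion: δ_free = αΔT L = 16.2×10⁻⁶ × 154 × 1575 = 3.929 mm.
With a force P in the spring, the elastic change of the rod is PL/(AE) and that of the spring is P/k; compatibility requires their sum to equal δ_free.
So P = δ_free / [L/(AE) + 1/k] = 3.929 / [ 1575/(475×116×10³) + 1/(110×10³) ].
P = 3.929 / 3.768×10⁻⁵ = 104300 N.
Spring compression = P/k = 104300/(110×10³) = 0.9481 mm.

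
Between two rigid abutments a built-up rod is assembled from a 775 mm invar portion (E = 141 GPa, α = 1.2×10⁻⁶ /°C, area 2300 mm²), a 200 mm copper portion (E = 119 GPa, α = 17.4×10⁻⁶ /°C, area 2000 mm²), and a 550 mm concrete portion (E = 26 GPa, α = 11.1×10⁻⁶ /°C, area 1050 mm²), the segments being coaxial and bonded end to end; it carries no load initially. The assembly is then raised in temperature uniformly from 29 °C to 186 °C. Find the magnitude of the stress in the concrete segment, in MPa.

σ ≈ 67.3 MPa (compressive)

With the walls removed the bar would change length by δ_free = Σ αᵢΔT Lᵢ = 1.2×10⁻⁶×157×775 + 17.4×10⁻⁶×157×200 + 11.1×10⁻⁶×157×550 = 1.651 mm.
The rigid supports impose zero overall length change; the single axial force P common to all segments must satisfy P Σ Lᵢ/(AᵢEᵢ) = δ_free.
Σ Lᵢ/(AᵢEᵢ) = 775/(2300×141×10³) + 200/(2000×119×10³) + 550/(1050×26×10³) = 2.338×10⁻⁵ mm/N.
P = 1.651 / 2.338×10⁻⁵ = 70620 N = 70.62 kN, compressive.
σ_{concrete} = P / A = 70620 / 1050 = 67.26 MPa.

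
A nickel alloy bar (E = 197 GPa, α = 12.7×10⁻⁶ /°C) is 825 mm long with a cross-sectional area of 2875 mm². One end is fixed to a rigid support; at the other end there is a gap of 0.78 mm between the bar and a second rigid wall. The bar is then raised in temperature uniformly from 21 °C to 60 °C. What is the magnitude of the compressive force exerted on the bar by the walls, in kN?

P ≈ 0 kN

Free thermal elongation = αΔT L = 12.7×10⁻⁶ × 39 × 825 = 0.4086 mm.
Since δ_free = 0.409 mm is less than the 0.78 mm gap, the bar never touches the wall. No axial force develops.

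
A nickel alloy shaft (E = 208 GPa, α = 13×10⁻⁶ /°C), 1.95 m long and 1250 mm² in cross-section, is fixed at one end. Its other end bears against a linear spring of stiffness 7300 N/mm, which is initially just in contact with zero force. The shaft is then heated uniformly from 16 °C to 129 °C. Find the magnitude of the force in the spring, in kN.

P ≈ 19.8 kN

Free thermal expansion: δ_free = αΔT L = 13×10⁻⁶ × 113 × 1950 = 2.865 mm.
Let P be the compressive force at the spring. The shaft shortens elastically by PL/(AE) and the spring compresses by P/k; together these equal δ_free.
So P = δ_free / [L/(AE) + 1/k] = 2.865 / [ 1950/(1250×208×10³) + 1/(7300) ].
P = 2.865 / 0.0001445 = 19830 N.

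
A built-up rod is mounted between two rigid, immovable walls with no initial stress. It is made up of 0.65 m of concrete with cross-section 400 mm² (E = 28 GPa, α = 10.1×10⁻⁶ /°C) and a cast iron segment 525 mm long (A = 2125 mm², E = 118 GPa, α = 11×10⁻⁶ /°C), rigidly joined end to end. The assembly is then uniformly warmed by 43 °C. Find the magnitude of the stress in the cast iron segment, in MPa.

If the supports were absent, the total length change would be Σ αᵢΔT Lᵢ = 10.1×10⁻⁶×43×650 + 11×10⁻⁶×43×525 = 0.5306 mm.
The walls prevent any net length change, so an axial force P (same in every segment) develops. Compatibility: P · Σ Lᵢ/(AᵢEᵢ) = δ_free.
Σ Lᵢ/(AᵢEᵢ) = 650/(400×28×10³) + 525/(2125×118×10³) = 6.013×10⁻⁵ mm/N.
P = 0.5306 / 6.013×10⁻⁵ = 8825 N = 8.825 kN, compressive.
σ_{cast iron} = P / A = 8825 / 2125 = 4.153 MPa.

σ ≈ 4.15 MPa (compressive)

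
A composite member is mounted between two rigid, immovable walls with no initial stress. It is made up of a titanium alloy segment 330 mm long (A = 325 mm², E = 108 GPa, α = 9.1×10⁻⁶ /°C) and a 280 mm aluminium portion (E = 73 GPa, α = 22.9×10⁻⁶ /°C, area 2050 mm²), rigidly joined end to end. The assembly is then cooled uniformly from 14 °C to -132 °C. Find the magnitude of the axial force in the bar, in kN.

Free thermal contraction of the whole bar: Σ αᵢΔT Lᵢ = 9.1×10⁻⁶×146×330 + 22.9×10⁻⁶×146×280 = 1.375 mm.
Since the ends are fixed, an axial force P builds up, equal in every segment, with P · Σ Lᵢ/(AᵢEᵢ) = δ_free.
Σ Lᵢ/(AᵢEᵢ) = 330/(325×108×10³) + 280/(2050×73×10³) = 1.127×10⁻⁵ mm/N.
P = 1.375 / 1.127×10⁻⁵ = 121900 N = 121.9 kN, tensile.

P ≈ 122 kN (tensile)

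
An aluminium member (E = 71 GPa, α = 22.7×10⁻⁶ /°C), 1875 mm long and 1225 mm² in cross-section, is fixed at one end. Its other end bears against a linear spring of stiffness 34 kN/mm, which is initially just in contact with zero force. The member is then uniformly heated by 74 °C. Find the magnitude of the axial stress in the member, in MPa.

If the spring were absent the member would lengthen by αΔT L = 22.7×10⁻⁶ × 74 × 1875 = 3.15 mm.
Let P be the compressive force at the spring. The member shortens elastically by PL/(AE) and the spring compresses by P/k; together these equal δ_free.
P [ L/(AE) + 1/k ] = δ_free → P [ 1875/(1225×71×10³) + 1/(34×10³) ] = 3.15.
P = 3.15 / 5.097×10⁻⁵ = 61790 N.
σ = P/A = 61790/1225 = 50.44 MPa.

σ ≈ 50.4 MPa (compressive)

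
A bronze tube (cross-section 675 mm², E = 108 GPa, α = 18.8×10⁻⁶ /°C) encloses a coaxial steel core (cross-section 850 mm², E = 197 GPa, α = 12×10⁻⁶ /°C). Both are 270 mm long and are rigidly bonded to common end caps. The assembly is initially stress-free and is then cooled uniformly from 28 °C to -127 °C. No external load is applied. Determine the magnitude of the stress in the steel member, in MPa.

Both members must finish at the same length. With the larger α, the bronze tends to over-contract; the plates restrain it, putting the bronze in tension and the steel in compression. With no external load the two internal forces are equal and opposite, magnitude P.
Equating the net (thermal + elastic) strains gives |α₁ − α₂|·ΔT = P·[1/(A₁E₁) + 1/(A₂E₂)].
|α₁ − α₂|·ΔT = 6.8×10⁻⁶ × 155 = 0.001054.
1/(A₁E₁) + 1/(A₂E₂) = 1/(675×108×10³) + 1/(850×197×10³) = 1.969×10⁻⁸ N⁻¹.
P = 0.001054 / 1.969×10⁻⁸ = 53530 N = 53.53 kN.
σ_{steel} = P/A₂ = 53530/850 = 62.98 MPa, compressive.

σ ≈ 63 MPa (compressive)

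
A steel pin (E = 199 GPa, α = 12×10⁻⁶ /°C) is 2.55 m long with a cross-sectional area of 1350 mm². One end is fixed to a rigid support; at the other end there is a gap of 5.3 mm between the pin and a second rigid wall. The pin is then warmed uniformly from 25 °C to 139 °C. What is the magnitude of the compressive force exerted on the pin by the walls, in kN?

Unrestrained expansion: δ_free = αΔT L = 12×10⁻⁶ × 114 × 2550 = 3.488 mm.
This is smaller than the 5.3 mm clearance, so the pin expands freely without reaching the stop — the stress is zero.

P ≈ 0 kN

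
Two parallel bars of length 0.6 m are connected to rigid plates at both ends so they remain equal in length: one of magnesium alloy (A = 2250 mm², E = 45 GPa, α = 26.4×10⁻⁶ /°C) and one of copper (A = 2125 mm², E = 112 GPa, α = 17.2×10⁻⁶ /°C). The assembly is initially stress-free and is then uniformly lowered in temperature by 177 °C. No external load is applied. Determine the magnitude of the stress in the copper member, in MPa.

σ ≈ 54.4 MPa (compressive)

The magnesium alloy has the larger α, so on cooling it would change length more than the copper if both were free. The rigid plates force a common final length, so the magnesium alloy is put into tension and the copper into compression, with equal and opposite forces P (no external load).
Setting the final lengths equal and cancelling L: (α₁ − α₂)ΔT = P/(A₁E₁) + P/(A₂E₂).
|α₁ − α₂|·ΔT = 9.2×10⁻⁶ × 177 = 0.001628.
1/(A₁E₁) + 1/(A₂E₂) = 1/(2250×45×10³) + 1/(2125×112×10³) = 1.408×10⁻⁸ N⁻¹.
So P = 0.001628 / 1.408×10⁻⁸ = 115.7 kN.
σ_{copper} = P/A₂ = 115700/2125 = 54.43 MPa, compressive.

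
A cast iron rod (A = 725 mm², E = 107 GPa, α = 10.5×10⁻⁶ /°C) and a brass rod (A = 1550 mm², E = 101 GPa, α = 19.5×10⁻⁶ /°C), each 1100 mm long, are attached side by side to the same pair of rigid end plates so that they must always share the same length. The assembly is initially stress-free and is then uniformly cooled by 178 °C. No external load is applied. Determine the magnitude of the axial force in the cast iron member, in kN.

P ≈ 83.1 kN (compressive in the cast iron)

Both members must finish at the same length. With the larger α, the brass tends to over-contract; the plates restrain it, putting the brass in tension and the cast iron in compression. With no external load the two internal forces are equal and opposite, magnitude P.
Equating the net (thermal + elastic) strains gives |α₁ − α₂|·ΔT = P·[1/(A₁E₁) + 1/(A₂E₂)].
|α₁ − α₂|·ΔT = 9×10⁻⁶ × 178 = 0.001602.
1/(A₁E₁) + 1/(A₂E₂) = 1/(725×107×10³) + 1/(1550×101×10³) = 1.928×10⁻⁸ N⁻¹.
P = 0.001602 / 1.928×10⁻⁸ = 83100 N = 83.1 kN.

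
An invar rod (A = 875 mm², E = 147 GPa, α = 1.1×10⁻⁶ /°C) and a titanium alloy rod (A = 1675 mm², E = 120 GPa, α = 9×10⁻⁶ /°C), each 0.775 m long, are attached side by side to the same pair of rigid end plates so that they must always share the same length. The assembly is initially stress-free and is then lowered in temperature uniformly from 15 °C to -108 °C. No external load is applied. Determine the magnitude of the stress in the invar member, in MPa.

The titanium alloy has the larger α, so on cooling it would change length more than the invar if both were free. The rigid plates force a common final length, so the titanium alloy is put into tension and the invar into compression, with equal and opposite forces P (no external load).
Setting the final lengths equal and cancelling L: (α₁ − α₂)ΔT = P/(A₁E₁) + P/(A₂E₂).
|α₁ − α₂|·ΔT = 7.9×10⁻⁶ × 123 = 0.0009717.
1/(A₁E₁) + 1/(A₂E₂) = 1/(875×147×10³) + 1/(1675×120×10³) = 1.275×10⁻⁸ N⁻¹.
P = 0.0009717 / 1.275×10⁻⁸ = 76210 N = 76.21 kN.
σ_{invar} = P/A₁ = 76210/875 = 87.1 MPa, compressive.

σ ≈ 87.1 MPa (compressive)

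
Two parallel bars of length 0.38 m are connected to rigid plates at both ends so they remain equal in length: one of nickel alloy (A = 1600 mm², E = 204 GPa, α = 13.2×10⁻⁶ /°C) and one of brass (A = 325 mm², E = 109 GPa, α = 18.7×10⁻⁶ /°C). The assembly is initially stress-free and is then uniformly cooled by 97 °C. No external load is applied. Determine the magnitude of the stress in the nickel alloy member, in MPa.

σ ≈ 10.7 MPa (compressive)

The brass has the larger α, so on cooling it would change length more than the nickel alloy if both were free. The rigid plates force a common final length, so the brass is put into tension and the nickel alloy into compression, with equal and opposite forces P (no external load).
Setting the final lengths equal and cancelling L: (α₁ − α₂)ΔT = P/(A₁E₁) + P/(A₂E₂).
|α₁ − α₂|·ΔT = 5.5×10⁻⁶ × 97 = 0.0005335.
1/(A₁E₁) + 1/(A₂E₂) = 1/(1600×204×10³) + 1/(325×109×10³) = 3.129×10⁻⁸ N⁻¹.
So P = 0.0005335 / 3.129×10⁻⁸ = 17.05 kN.
σ_{nickel alloy} = P/A₁ = 17050/1600 = 10.66 MPa, compressive.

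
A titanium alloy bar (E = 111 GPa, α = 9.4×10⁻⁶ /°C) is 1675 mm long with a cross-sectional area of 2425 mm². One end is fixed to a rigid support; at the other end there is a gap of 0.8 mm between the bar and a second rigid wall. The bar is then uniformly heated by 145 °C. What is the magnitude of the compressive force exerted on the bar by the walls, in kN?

P ≈ 238 kN

Free thermal elongation = αΔT L = 9.4×10⁻⁶ × 145 × 1675 = 2.283 mm.
This exceeds the 0.8 mm gap, so the wall pushes back. The portion of expansion that must be recovered elastically is δ_free − gap = 2.283 − 0.8 = 1.483 mm.
So σ = E(δ_free − g)/L = 111×10³ × 1.483/1675 = 98.28 MPa.
P = σA = 98.28 × 2425 = 238.3 kN.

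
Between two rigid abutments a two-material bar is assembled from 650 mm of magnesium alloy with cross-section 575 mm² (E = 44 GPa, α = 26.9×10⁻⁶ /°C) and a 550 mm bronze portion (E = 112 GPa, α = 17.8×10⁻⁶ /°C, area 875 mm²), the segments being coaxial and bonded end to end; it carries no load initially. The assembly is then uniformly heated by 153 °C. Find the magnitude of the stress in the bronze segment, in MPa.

If the supports were absent, the total length change would be Σ αᵢΔT Lᵢ = 26.9×10⁻⁶×153×650 + 17.8×10⁻⁶×153×550 = 4.173 mm.
The walls prevent any net length change, so an axial force P (same in every segment) develops. Compatibility: P · Σ Lᵢ/(AᵢEᵢ) = δ_free.
The series flexibility is Σ Lᵢ/(AᵢEᵢ) = 650/(575×44×10³) + 550/(875×112×10³) = 3.13×10⁻⁵ mm/N.
So P = 4.173 / 3.13×10⁻⁵ = 133.3 kN, compressive.
σ_{bronze} = P / A = 133300 / 875 = 152.4 MPa.

σ ≈ 152 MPa (compressive)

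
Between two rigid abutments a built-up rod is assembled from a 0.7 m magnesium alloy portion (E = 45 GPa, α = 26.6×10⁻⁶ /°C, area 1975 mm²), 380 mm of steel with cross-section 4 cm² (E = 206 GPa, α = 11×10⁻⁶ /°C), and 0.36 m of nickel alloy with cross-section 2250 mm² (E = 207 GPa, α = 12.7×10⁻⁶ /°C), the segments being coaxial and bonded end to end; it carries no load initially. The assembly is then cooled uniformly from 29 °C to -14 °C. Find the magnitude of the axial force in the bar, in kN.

P ≈ 88.8 kN (tensile)

With the walls removed the bar would change length by δ_free = Σ αᵢΔT Lᵢ = 26.6×10⁻⁶×43×700 + 11×10⁻⁶×43×380 + 12.7×10⁻⁶×43×360 = 1.177 mm.
The walls prevent any net length change, so an axial force P (same in every segment) develops. Compatibility: P · Σ Lᵢ/(AᵢEᵢ) = δ_free.
Σ Lᵢ/(AᵢEᵢ) = 700/(1975×45×10³) + 380/(400×206×10³) + 360/(2250×207×10³) = 1.326×10⁻⁵ mm/N.
Hence P = δ_free / Σ(L/AE) = 1.177/1.326×10⁻⁵ = 88.76 kN (tensile).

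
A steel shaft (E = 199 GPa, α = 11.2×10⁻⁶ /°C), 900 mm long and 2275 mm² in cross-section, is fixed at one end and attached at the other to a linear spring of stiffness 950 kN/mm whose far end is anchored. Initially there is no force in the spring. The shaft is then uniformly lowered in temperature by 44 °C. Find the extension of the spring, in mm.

δ ≈ 0.154 mm

If the spring were absent the shaft would shorten by αΔT L = 11.2×10⁻⁶ × 44 × 900 = 0.4435 mm.
Let P be the tensile force in the spring. The shaft extends elastically by PL/(AE) and the spring stretches by P/k; together these equal δ_free.
P [ L/(AE) + 1/k ] = δ_free → P [ 900/(2275×199×10³) + 1/(950×10³) ] = 0.4435.
P = 0.4435 / 3.041×10⁻⁶ = 145900 N.
Spring extension = P/k = 145900/(950×10³) = 0.1535 mm.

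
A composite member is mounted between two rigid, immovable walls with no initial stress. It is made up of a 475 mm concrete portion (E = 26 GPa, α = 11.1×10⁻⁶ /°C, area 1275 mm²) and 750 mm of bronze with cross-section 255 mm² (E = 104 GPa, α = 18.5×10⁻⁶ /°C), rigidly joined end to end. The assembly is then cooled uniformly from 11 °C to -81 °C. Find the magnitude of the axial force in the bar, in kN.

If the supports were absent, the total length change would be Σ αᵢΔT Lᵢ = 11.1×10⁻⁶×92×475 + 18.5×10⁻⁶×92×750 = 1.762 mm.
Since the ends are fixed, an axial force P builds up, equal in every segment, with P · Σ Lᵢ/(AᵢEᵢ) = δ_free.
The series flexibility is Σ Lᵢ/(AᵢEᵢ) = 475/(1275×26×10³) + 750/(255×104×10³) = 4.261×10⁻⁵ mm/N.
P = 1.762 / 4.261×10⁻⁵ = 41340 N = 41.34 kN, tensile.

P ≈ 41.3 kN (tensile)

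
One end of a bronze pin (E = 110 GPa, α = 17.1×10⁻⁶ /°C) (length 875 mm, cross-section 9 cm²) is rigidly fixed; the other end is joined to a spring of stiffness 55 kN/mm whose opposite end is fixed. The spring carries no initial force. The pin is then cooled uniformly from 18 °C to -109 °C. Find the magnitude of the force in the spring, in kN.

If the spring were absent the pin would shorten by αΔT L = 17.1×10⁻⁶ × 127 × 875 = 1.9 mm.
With a force P in the spring, the elastic change of the pin is PL/(AE) and that of the spring is P/k; compatibility requires their sum to equal δ_free.
P [ L/(AE) + 1/k ] = δ_free → P [ 875/(900×110×10³) + 1/(55×10³) ] = 1.9.
P = 1.9 / 2.702×10⁻⁵ = 70330 N.

P ≈ 70.3 kN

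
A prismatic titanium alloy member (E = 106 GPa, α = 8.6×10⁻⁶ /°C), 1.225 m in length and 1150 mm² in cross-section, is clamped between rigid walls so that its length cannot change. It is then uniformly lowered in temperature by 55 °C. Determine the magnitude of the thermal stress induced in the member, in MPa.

Because both ends are immovable the net strain is zero, and the suppressed thermal strain is αΔT = 8.6×10⁻⁶ × 55 = 473×10⁻⁶.
The stress required to suppress this strain is σ = Eε = 106×10³ × 473×10⁻⁶ = 50.14 MPa, tensile since the member is trying to contract.

σ ≈ 50.1 MPa (tensile)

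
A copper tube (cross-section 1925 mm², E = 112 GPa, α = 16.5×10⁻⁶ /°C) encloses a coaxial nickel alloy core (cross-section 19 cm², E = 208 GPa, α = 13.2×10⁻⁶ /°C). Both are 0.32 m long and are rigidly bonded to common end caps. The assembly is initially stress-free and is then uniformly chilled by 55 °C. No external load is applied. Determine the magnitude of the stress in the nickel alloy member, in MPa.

Both members must finish at the same length. With the larger α, the copper tends to over-contract; the plates restrain it, putting the copper in tension and the nickel alloy in compression. With no external load the two internal forces are equal and opposite, magnitude P.
Setting the final lengths equal and cancelling L: (α₁ − α₂)ΔT = P/(A₁E₁) + P/(A₂E₂).
|α₁ − α₂|·ΔT = 3.3×10⁻⁶ × 55 = 0.0001815.
1/(A₁E₁) + 1/(A₂E₂) = 1/(1925×112×10³) + 1/(1900×208×10³) = 7.169×10⁻⁹ N⁻¹.
P = 0.0001815 / 7.169×10⁻⁹ = 25320 N = 25.32 kN.
σ_{nickel alloy} = P/A₂ = 25320/1900 = 13.33 MPa, compressive.

σ ≈ 13.3 MPa (compressive)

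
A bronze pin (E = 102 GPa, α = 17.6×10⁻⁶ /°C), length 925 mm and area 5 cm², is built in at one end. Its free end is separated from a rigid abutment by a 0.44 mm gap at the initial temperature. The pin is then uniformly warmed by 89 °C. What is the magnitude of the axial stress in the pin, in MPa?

σ ≈ 111 MPa (compressive)

If the wall were absent the pin would grow by αΔT L = 17.6×10⁻⁶ × 89 × 925 = 1.449 mm.
The gap closes (δ_free > 0.44 mm) and the wall then resists a further 1.449 − 0.44 = 1.009 mm of expansion.
So σ = E(δ_free − g)/L = 102×10³ × 1.009/925 = 111.3 MPa.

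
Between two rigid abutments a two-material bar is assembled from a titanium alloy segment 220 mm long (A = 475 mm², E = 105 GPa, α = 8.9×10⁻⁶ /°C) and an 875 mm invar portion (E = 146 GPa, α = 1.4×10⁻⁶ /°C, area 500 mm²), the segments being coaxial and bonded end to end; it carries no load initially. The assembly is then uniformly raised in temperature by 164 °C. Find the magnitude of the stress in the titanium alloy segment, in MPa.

σ ≈ 67 MPa (compressive)

With the walls removed the bar would change length by δ_free = Σ αᵢΔT Lᵢ = 8.9×10⁻⁶×164×220 + 1.4×10⁻⁶×164×875 = 0.522 mm.
Since the ends are fixed, an axial force P builds up, equal in every segment, with P · Σ Lᵢ/(AᵢEᵢ) = δ_free.
Σ Lᵢ/(AᵢEᵢ) = 220/(475×105×10³) + 875/(500×146×10³) = 1.64×10⁻⁵ mm/N.
P = 0.522 / 1.64×10⁻⁵ = 31840 N = 31.84 kN, compressive.
σ_{titanium alloy} = P / A = 31840 / 475 = 67.02 MPa.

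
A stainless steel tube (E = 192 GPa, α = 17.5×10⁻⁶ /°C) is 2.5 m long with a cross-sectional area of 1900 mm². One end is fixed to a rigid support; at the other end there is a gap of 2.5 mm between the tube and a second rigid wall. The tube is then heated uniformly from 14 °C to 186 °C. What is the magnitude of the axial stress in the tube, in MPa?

Unrestrained expansion: δ_free = αΔT L = 17.5×10⁻⁶ × 172 × 2500 = 7.525 mm.
The gap closes (δ_free > 2.5 mm) and the wall then resists a further 7.525 − 2.5 = 5.025 mm of expansion.
Compatibility: PL/(AE) = 5.025 mm, so σ = P/A = E × (5.025/2500) = 385.9 MPa.

σ ≈ 386 MPa (compressive)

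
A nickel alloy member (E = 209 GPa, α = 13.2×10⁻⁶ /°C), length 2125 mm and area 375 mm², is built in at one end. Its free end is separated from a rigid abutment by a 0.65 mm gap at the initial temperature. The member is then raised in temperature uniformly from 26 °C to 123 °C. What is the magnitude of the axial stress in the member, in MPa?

σ ≈ 204 MPa (compressive)

Free thermal elongation = αΔT L = 13.2×10⁻⁶ × 97 × 2125 = 2.721 mm.
After closing the 0.65 mm clearance, 2.721 − 0.65 = 2.071 mm of expansion remains to be suppressed by the wall.
Compatibility: PL/(AE) = 2.071 mm, so σ = P/A = E × (2.071/2125) = 203.7 MPa.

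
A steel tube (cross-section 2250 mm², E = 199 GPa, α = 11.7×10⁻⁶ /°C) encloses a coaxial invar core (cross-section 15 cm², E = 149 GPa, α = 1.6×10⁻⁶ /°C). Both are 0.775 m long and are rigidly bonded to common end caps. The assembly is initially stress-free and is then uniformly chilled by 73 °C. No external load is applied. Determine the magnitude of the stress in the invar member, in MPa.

The steel has the larger α, so on cooling it would change length more than the invar if both were free. The rigid plates force a common final length, so the steel is put into tension and the invar into compression, with equal and opposite forces P (no external load).
Setting the final lengths equal and cancelling L: (α₁ − α₂)ΔT = P/(A₁E₁) + P/(A₂E₂).
|α₁ − α₂|·ΔT = 10.1×10⁻⁶ × 73 = 0.0007373.
1/(A₁E₁) + 1/(A₂E₂) = 1/(2250×199×10³) + 1/(1500×149×10³) = 6.708×10⁻⁹ N⁻¹.
P = 0.0007373 / 6.708×10⁻⁹ = 109900 N = 109.9 kN.
σ_{invar} = P/A₂ = 109900/1500 = 73.28 MPa, compressive.

σ ≈ 73.3 MPa (compressive)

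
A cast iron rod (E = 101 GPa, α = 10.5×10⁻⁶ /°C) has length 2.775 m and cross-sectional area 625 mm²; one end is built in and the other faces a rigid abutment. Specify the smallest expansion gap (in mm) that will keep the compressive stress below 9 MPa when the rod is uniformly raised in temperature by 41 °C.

Free expansion if unrestrained: δ_free = αΔT L = 10.5×10⁻⁶ × 41 × 2775 = 1.195 mm.
A stress of 9 MPa corresponds to the wall pushing the rod back by σL/E = 9×2775/(101×10³) = 0.2473 mm.
So the gap has to take up the difference, g_min = δ_free − σL/E = 1.195 − 0.2473 = 0.9474 mm.

g ≈ 0.947 mm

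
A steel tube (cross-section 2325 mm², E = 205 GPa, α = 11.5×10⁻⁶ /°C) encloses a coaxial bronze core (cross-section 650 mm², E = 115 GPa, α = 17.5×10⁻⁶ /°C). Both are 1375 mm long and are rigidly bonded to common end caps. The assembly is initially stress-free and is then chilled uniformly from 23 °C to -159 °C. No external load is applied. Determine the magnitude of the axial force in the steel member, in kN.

P ≈ 70.6 kN (compressive in the steel)

Both members must finish at the same length. With the larger α, the bronze tends to over-contract; the plates restrain it, putting the bronze in tension and the steel in compression. With no external load the two internal forces are equal and opposite, magnitude P.
Compatibility of the two members (thermal + elastic change equal): (α₁ − α₂)ΔT = P·[1/(A₁E₁) + 1/(A₂E₂)].
|α₁ − α₂|·ΔT = 6×10⁻⁶ × 182 = 0.001092.
1/(A₁E₁) + 1/(A₂E₂) = 1/(2325×205×10³) + 1/(650×115×10³) = 1.548×10⁻⁸ N⁻¹.
P = 0.001092 / 1.548×10⁻⁸ = 70560 N = 70.56 kN.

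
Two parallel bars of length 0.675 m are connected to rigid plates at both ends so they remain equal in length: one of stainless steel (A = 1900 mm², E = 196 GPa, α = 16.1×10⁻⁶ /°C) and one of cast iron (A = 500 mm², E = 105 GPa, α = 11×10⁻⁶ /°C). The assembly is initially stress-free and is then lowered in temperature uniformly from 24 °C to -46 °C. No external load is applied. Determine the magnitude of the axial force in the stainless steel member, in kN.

Both members must finish at the same length. With the larger α, the stainless steel tends to over-contract; the plates restrain it, putting the stainless steel in tension and the cast iron in compression. With no external load the two internal forces are equal and opposite, magnitude P.
Setting the final lengths equal and cancelling L: (α₁ − α₂)ΔT = P/(A₁E₁) + P/(A₂E₂).
|α₁ − α₂|·ΔT = 5.1×10⁻⁶ × 70 = 0.000357.
1/(A₁E₁) + 1/(A₂E₂) = 1/(1900×196×10³) + 1/(500×105×10³) = 2.173×10⁻⁸ N⁻¹.
So P = 0.000357 / 2.173×10⁻⁸ = 16.43 kN.

P ≈ 16.4 kN (tensile in the stainless steel)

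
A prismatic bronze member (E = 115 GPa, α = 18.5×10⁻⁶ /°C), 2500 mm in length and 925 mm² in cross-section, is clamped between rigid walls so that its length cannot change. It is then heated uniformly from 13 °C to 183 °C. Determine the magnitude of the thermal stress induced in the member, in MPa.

σ ≈ 362 MPa (compressive)

With length fixed, the mechanical strain must cancel the thermal strain αΔT = 18.5×10⁻⁶ × 170 = 3145×10⁻⁶.
σ = EαΔT = 115×10³ × 18.5×10⁻⁶ × 170 = 361.7 MPa (compressive; the member is trying to expand).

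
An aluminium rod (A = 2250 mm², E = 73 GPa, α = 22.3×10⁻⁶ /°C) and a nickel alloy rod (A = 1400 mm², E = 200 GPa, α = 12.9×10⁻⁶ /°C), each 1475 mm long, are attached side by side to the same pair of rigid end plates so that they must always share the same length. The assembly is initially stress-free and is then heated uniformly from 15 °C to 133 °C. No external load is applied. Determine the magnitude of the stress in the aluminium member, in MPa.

Equilibrium of a rigid end plate with no external load gives equal and opposite internal forces ±P in the two members. Since α_{aluminium} > α_{nickel alloy}, heating drives the aluminium into compression and the nickel alloy into tension.
Setting the final lengths equal and cancelling L: (α₁ − α₂)ΔT = P/(A₁E₁) + P/(A₂E₂).
|α₁ − α₂|·ΔT = 9.4×10⁻⁶ × 118 = 0.001109.
1/(A₁E₁) + 1/(A₂E₂) = 1/(2250×73×10³) + 1/(1400×200×10³) = 9.66×10⁻⁹ N⁻¹.
P = 0.001109 / 9.66×10⁻⁹ = 114800 N = 114.8 kN.
σ_{aluminium} = P/A₁ = 114800/2250 = 51.03 MPa, compressive.

σ ≈ 51 MPa (compressive)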